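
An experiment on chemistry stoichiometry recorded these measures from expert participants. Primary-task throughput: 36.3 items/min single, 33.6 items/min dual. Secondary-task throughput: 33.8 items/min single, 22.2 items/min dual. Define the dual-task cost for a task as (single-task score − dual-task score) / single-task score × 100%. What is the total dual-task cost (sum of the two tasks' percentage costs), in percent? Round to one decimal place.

41.8

Primary cost = (36.3 − 33.6) / 36.3 × 100% = 7.4380%.
Secondary cost = (33.8 − 22.2) / 33.8 × 100% = 34.3195%.
Total = 7.4380% + 34.3195% = 41.7575% ≈ 41.8%.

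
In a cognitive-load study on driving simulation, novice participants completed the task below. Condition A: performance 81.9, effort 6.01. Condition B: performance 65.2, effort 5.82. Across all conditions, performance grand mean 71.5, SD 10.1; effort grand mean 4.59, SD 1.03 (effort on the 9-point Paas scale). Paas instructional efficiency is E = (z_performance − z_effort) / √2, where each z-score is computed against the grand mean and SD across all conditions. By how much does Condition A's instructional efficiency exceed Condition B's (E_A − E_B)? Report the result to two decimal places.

1.04

Condition A: z_P = (81.9 − 71.5)/10.1 = 1.0297; z_E = (6.01 − 4.59)/1.03 = 1.3786; E_A = (1.0297 − 1.3786)/√2 = -0.2467.
Condition B: z_P = (65.2 − 71.5)/10.1 = -0.6238; z_E = (5.82 − 4.59)/1.03 = 1.1942; E_B = (-0.6238 − 1.1942)/√2 = -1.2855.
E_A − E_B = -0.2467 − (-1.2855) = 1.0388 ≈ 1.04.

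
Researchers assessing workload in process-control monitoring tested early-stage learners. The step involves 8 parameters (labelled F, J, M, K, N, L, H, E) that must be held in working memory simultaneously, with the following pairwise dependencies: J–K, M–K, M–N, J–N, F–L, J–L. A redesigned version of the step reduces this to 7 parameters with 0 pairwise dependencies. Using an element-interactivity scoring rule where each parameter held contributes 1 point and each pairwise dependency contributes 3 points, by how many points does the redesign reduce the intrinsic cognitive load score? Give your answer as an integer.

19

Original: 8 × 1 + 6 × 3 = 8 + 18 = 26.
Redesigned: 7 × 1 + 0 × 3 = 7 + 0 = 7.
Reduction = 26 − 7 = 19.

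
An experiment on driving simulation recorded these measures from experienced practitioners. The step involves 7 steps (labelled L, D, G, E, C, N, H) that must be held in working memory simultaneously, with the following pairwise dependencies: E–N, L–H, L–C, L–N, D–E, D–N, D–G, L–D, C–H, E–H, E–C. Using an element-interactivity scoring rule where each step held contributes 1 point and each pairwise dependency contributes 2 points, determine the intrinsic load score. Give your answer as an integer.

Count of steps held simultaneously: 7.
Count of pairwise dependencies listed: 11.
Element contribution: 7 × 1 = 7.
Interaction contribution: 11 × 2 = 22.
Intrinsic load = 7 + 22 = 29.

29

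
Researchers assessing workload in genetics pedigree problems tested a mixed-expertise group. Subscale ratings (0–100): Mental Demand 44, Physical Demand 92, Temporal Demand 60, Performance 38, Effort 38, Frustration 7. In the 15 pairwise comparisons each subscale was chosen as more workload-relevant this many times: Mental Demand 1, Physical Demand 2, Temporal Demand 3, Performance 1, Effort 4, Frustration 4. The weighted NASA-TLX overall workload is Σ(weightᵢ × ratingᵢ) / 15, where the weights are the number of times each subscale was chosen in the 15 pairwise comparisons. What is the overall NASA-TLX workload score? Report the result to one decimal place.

41.7

The tallies are the weights (they sum to 15).
Weighted sum = 1·44 + 2·92 + 3·60 + 1·38 + 4·38 + 4·7
            = 44 + 184 + 180 + 38 + 152 + 28 = 626.
Overall workload = 626 / 15 = 41.7333 ≈ 41.7.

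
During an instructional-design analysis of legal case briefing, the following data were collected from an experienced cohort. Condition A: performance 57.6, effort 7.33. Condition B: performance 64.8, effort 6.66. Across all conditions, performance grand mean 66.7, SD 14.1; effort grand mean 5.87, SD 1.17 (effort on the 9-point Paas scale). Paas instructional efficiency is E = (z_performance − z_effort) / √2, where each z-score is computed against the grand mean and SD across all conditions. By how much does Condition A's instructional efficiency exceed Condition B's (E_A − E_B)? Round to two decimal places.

Condition A: z_P = (57.6 − 66.7)/14.1 = -0.6454; z_E = (7.33 − 5.87)/1.17 = 1.2479; E_A = (-0.6454 − 1.2479)/√2 = -1.3388.
Condition B: z_P = (64.8 − 66.7)/14.1 = -0.1348; z_E = (6.66 − 5.87)/1.17 = 0.6752; E_B = (-0.1348 − 0.6752)/√2 = -0.5728.
E_A − E_B = -1.3388 − (-0.5728) = -0.7660 ≈ -0.77.

-0.77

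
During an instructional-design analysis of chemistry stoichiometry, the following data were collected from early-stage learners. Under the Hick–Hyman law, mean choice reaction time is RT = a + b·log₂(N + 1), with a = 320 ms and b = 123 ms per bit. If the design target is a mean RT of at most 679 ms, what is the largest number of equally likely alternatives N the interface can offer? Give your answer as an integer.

Set 320 + 123·log₂(N + 1) ≤ 679.
log₂(N + 1) ≤ (679 − 320) / 123 = 2.9187.
N + 1 ≤ 2^2.9187 = 7.5616.
N ≤ 6.5616, so the largest integer N is 6.

6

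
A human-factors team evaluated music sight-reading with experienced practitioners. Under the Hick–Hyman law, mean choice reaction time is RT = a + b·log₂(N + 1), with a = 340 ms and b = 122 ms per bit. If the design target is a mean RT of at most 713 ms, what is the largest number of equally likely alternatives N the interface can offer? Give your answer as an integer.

Set 340 + 122·log₂(N + 1) ≤ 713.
log₂(N + 1) ≤ (713 − 340) / 122 = 3.0574.
N + 1 ≤ 2^3.0574 = 8.3247.
N ≤ 7.3247, so the largest integer N is 7.

7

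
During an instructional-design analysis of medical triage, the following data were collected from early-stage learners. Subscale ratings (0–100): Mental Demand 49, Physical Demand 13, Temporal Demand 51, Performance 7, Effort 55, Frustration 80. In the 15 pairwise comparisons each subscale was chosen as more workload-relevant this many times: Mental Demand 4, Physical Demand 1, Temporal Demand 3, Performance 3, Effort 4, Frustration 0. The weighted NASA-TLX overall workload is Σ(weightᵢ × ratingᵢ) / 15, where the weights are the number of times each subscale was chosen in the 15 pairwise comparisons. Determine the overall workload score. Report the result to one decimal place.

40.2

The tallies are the weights (they sum to 15).
Weighted sum = 4·49 + 1·13 + 3·51 + 3·7 + 4·55 + 0·80
            = 196 + 13 + 153 + 21 + 220 + 0 = 603.
Overall workload = 603 / 15 = 40.2000 ≈ 40.2.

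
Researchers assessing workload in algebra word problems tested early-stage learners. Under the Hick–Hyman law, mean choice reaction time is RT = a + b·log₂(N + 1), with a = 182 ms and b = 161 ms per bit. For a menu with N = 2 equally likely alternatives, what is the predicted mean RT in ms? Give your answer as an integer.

log₂(2 + 1) = log₂(3) = 1.5850.
RT = 182 + 161 × 1.5850 = 182 + 255.1850 = 437.1850 ms.
≈ 437 ms.

437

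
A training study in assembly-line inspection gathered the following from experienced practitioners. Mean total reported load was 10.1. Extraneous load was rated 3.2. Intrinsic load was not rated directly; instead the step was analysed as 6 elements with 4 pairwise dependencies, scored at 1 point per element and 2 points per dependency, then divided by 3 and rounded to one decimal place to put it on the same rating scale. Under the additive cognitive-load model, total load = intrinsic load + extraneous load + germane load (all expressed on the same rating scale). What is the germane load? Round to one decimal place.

2.2

Intrinsic (element-interactivity): (6 × 1 + 4 × 2) / 3 = 14 / 3 = 4.6667 → 4.7.
germane load = total − intrinsic − extraneous
             = 10.1 − 4.7 − 3.2 = 2.2.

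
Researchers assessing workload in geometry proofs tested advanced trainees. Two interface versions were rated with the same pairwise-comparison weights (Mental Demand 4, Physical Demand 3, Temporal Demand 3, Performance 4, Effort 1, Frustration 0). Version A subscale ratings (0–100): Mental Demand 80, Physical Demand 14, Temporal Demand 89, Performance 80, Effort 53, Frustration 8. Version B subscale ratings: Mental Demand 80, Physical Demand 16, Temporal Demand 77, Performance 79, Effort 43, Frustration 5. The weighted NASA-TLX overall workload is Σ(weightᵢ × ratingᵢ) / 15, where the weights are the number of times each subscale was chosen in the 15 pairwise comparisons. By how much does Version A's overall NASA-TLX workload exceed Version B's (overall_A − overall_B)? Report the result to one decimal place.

2.9

Version A weighted sum = 4·80 + 3·14 + 3·89 + 4·80 + 1·53 + 0·8 = 320 + 42 + 267 + 320 + 53 + 0 = 1002; overall_A = 1002/15 = 66.8000.
Version B weighted sum = 4·80 + 3·16 + 3·77 + 4·79 + 1·43 + 0·5 = 320 + 48 + 231 + 316 + 43 + 0 = 958; overall_B = 958/15 = 63.8667.
Difference = 66.8000 − 63.8667 = 2.9333 ≈ 2.9.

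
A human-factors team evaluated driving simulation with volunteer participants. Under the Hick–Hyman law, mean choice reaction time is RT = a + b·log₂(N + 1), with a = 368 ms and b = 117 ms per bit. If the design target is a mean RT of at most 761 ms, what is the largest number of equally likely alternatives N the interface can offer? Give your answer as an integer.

9

Set 368 + 117·log₂(N + 1) ≤ 761.
log₂(N + 1) ≤ (761 − 368) / 117 = 3.3590.
N + 1 ≤ 2^3.3590 = 10.2603.
N ≤ 9.2603, so the largest integer N is 9.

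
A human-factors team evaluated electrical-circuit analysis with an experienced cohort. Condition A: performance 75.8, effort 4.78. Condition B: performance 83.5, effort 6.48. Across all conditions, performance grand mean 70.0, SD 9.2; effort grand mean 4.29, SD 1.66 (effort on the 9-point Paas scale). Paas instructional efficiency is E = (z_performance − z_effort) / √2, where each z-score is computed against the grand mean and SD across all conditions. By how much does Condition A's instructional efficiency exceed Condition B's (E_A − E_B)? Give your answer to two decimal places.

0.13

Condition A: z_P = (75.8 − 70.0)/9.2 = 0.6304; z_E = (4.78 − 4.29)/1.66 = 0.2952; E_A = (0.6304 − 0.2952)/√2 = 0.2370.
Condition B: z_P = (83.5 − 70.0)/9.2 = 1.4674; z_E = (6.48 − 4.29)/1.66 = 1.3193; E_B = (1.4674 − 1.3193)/√2 = 0.1047.
E_A − E_B = 0.2370 − 0.1047 = 0.1323 ≈ 0.13.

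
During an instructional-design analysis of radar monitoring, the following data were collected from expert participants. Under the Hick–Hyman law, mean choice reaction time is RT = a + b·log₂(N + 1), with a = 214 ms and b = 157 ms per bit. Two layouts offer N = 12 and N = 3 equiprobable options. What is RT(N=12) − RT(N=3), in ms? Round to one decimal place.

267.0

RT(12) = 214 + 157·log₂(13) = 214 + 157·3.7004 = 794.9628 ms.
RT(3) = 214 + 157·log₂(4) = 214 + 157·2.0000 = 528.0000 ms.
Difference = 794.9628 − 528.0000 = 266.9628 ≈ 267.0 ms.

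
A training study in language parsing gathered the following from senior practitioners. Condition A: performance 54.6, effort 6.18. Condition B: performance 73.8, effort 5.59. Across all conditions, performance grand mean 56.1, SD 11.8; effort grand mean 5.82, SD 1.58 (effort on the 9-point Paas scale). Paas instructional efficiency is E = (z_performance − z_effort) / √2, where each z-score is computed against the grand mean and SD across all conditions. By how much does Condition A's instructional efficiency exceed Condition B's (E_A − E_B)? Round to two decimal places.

Condition A: z_P = (54.6 − 56.1)/11.8 = -0.1271; z_E = (6.18 − 5.82)/1.58 = 0.2278; E_A = (-0.1271 − 0.2278)/√2 = -0.2510.
Condition B: z_P = (73.8 − 56.1)/11.8 = 1.5000; z_E = (5.59 − 5.82)/1.58 = -0.1456; E_B = (1.5000 − (-0.1456))/√2 = 1.1636.
E_A − E_B = -0.2510 − 1.1636 = -1.4146 ≈ -1.41.

-1.41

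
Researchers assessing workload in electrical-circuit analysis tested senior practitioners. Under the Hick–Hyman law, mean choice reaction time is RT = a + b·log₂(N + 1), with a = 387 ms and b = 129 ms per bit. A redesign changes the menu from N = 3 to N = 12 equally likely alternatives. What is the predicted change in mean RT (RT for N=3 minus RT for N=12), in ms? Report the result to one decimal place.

-219.4

RT(3) = 387 + 129·log₂(4) = 387 + 129·2.0000 = 645.0000 ms.
RT(12) = 387 + 129·log₂(13) = 387 + 129·3.7004 = 864.3516 ms.
Difference = 645.0000 − 864.3516 = -219.3516 ≈ -219.4 ms.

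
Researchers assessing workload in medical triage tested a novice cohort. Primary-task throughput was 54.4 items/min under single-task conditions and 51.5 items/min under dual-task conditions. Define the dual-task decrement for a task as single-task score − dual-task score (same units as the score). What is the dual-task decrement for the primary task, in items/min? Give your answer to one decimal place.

2.9

Decrement = 54.4 − 51.5 = 2.9000 items/min ≈ 2.9 items/min.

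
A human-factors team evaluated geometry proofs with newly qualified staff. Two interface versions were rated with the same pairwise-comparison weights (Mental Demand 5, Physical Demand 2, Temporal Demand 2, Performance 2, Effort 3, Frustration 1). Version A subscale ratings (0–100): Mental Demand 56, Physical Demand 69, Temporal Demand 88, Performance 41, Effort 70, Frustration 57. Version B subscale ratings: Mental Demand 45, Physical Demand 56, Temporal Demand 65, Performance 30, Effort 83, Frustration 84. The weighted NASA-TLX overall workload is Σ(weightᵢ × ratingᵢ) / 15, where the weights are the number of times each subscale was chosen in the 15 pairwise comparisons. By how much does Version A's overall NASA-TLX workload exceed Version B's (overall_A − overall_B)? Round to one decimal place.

5.5

Version A weighted sum = 5·56 + 2·69 + 2·88 + 2·41 + 3·70 + 1·57 = 280 + 138 + 176 + 82 + 210 + 57 = 943; overall_A = 943/15 = 62.8667.
Version B weighted sum = 5·45 + 2·56 + 2·65 + 2·30 + 3·83 + 1·84 = 225 + 112 + 130 + 60 + 249 + 84 = 860; overall_B = 860/15 = 57.3333.
Difference = 62.8667 − 57.3333 = 5.5334 ≈ 5.5.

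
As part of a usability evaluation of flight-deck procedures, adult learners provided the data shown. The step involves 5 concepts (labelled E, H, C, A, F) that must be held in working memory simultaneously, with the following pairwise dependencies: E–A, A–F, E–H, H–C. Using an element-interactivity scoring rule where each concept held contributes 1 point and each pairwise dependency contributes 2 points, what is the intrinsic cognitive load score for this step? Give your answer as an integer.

Count of concepts held simultaneously: 5.
Count of pairwise dependencies listed: 4.
Element contribution: 5 × 1 = 5.
Interaction contribution: 4 × 2 = 8.
Intrinsic load = 5 + 8 = 13.

13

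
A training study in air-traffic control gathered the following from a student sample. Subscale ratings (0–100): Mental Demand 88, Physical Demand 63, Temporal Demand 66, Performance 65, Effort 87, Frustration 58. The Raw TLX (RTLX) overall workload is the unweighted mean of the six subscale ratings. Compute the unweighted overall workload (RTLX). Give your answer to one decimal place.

71.2

Sum of ratings = 88 + 63 + 66 + 65 + 87 + 58 = 427.
RTLX = 427 / 6 = 71.1667 ≈ 71.2.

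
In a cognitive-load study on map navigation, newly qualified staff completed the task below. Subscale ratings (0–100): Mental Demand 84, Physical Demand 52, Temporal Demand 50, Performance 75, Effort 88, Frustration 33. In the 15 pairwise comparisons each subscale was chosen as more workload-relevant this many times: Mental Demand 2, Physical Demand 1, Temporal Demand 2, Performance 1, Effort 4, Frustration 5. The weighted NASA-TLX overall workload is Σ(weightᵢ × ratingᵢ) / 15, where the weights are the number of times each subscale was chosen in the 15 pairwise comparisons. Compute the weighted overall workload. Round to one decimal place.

60.8

The tallies are the weights (they sum to 15).
Weighted sum = 2·84 + 1·52 + 2·50 + 1·75 + 4·88 + 5·33
            = 168 + 52 + 100 + 75 + 352 + 165 = 912.
Overall workload = 912 / 15 = 60.8000 ≈ 60.8.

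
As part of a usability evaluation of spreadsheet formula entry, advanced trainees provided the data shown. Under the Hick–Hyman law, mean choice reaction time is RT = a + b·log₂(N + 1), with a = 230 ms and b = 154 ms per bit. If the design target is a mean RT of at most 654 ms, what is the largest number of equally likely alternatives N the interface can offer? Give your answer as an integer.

5

Set 230 + 154·log₂(N + 1) ≤ 654.
log₂(N + 1) ≤ (654 − 230) / 154 = 2.7532.
N + 1 ≤ 2^2.7532 = 6.7421.
N ≤ 5.7421, so the largest integer N is 5.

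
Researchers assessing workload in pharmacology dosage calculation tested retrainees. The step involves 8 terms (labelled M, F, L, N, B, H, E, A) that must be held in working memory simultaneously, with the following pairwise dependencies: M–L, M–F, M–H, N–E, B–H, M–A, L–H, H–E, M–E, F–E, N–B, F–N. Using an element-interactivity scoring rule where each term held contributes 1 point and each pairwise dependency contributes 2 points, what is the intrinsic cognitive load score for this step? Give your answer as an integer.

Count of terms held simultaneously: 8.
Count of pairwise dependencies listed: 12.
Element contribution: 8 × 1 = 8.
Interaction contribution: 12 × 2 = 24.
Intrinsic load = 8 + 24 = 32.

32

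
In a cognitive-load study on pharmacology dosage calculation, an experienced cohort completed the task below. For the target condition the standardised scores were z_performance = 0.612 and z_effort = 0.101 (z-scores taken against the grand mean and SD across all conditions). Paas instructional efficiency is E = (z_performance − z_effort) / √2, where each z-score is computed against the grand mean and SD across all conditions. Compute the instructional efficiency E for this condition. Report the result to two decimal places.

z_P − z_E = 0.612 − 0.101 = 0.5110.
E = 0.5110 / √2 = 0.5110 / 1.41421 = 0.3613 ≈ 0.36.

0.36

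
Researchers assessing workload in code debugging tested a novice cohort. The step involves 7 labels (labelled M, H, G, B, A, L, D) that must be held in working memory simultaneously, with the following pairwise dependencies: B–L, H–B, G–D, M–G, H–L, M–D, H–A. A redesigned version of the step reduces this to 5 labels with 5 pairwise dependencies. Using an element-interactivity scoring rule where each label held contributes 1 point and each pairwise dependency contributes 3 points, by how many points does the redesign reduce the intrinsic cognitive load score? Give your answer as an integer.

Original: 7 × 1 + 7 × 3 = 7 + 21 = 28.
Redesigned: 5 × 1 + 5 × 3 = 5 + 15 = 20.
Reduction = 28 − 20 = 8.

8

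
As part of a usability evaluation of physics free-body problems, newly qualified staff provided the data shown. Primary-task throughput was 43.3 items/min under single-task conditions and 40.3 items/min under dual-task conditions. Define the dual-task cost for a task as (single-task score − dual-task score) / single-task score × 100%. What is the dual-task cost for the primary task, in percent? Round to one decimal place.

6.9

Cost = (43.3 − 40.3) / 43.3 × 100%
     = 3.0000 / 43.3 × 100% = 6.9284%.
≈ 6.9%.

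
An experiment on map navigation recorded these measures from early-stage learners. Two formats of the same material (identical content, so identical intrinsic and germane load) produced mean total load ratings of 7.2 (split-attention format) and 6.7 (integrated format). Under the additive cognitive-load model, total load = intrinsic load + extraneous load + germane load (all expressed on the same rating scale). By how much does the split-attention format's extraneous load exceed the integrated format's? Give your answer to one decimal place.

0.5

Intrinsic and germane load are equal across formats, so the difference in total load equals the difference in extraneous load.
Extraneous-load difference = 7.2 − 6.7 = 0.5.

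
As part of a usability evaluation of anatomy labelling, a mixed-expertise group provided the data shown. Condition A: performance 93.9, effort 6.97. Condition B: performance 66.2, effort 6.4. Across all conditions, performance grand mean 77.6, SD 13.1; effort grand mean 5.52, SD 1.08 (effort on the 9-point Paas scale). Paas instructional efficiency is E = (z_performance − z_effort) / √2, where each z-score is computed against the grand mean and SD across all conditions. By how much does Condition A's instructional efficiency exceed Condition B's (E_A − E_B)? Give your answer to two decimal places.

Condition A: z_P = (93.9 − 77.6)/13.1 = 1.2443; z_E = (6.97 − 5.52)/1.08 = 1.3426; E_A = (1.2443 − 1.3426)/√2 = -0.0695.
Condition B: z_P = (66.2 − 77.6)/13.1 = -0.8702; z_E = (6.4 − 5.52)/1.08 = 0.8148; E_B = (-0.8702 − 0.8148)/√2 = -1.1915.
E_A − E_B = -0.0695 − (-1.1915) = 1.1220 ≈ 1.12.

1.12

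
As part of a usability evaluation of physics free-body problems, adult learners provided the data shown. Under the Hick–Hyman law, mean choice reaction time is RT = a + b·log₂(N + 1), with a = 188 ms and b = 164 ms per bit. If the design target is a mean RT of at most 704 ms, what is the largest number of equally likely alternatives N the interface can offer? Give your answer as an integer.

7

Set 188 + 164·log₂(N + 1) ≤ 704.
log₂(N + 1) ≤ (704 − 188) / 164 = 3.1463.
N + 1 ≤ 2^3.1463 = 8.8538.
N ≤ 7.8538, so the largest integer N is 7.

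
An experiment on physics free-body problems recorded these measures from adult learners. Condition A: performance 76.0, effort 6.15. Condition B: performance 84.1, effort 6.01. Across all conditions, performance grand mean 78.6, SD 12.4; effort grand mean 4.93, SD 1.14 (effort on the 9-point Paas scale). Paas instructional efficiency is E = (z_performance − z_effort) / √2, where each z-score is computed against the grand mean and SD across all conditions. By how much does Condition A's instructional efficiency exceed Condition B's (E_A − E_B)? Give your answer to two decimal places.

-0.55

Condition A: z_P = (76.0 − 78.6)/12.4 = -0.2097; z_E = (6.15 − 4.93)/1.14 = 1.0702; E_A = (-0.2097 − 1.0702)/√2 = -0.9050.
Condition B: z_P = (84.1 − 78.6)/12.4 = 0.4435; z_E = (6.01 − 4.93)/1.14 = 0.9474; E_B = (0.4435 − 0.9474)/√2 = -0.3563.
E_A − E_B = -0.9050 − (-0.3563) = -0.5487 ≈ -0.55.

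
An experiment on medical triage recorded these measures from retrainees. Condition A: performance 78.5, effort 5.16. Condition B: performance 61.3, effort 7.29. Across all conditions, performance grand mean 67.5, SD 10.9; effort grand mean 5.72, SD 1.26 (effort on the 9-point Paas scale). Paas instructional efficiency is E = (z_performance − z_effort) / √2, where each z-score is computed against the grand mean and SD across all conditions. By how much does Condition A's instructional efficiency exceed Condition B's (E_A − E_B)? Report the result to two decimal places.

Condition A: z_P = (78.5 − 67.5)/10.9 = 1.0092; z_E = (5.16 − 5.72)/1.26 = -0.4444; E_A = (1.0092 − (-0.4444))/√2 = 1.0279.
Condition B: z_P = (61.3 − 67.5)/10.9 = -0.5688; z_E = (7.29 − 5.72)/1.26 = 1.2460; E_B = (-0.5688 − 1.2460)/√2 = -1.2833.
E_A − E_B = 1.0279 − (-1.2833) = 2.3112 ≈ 2.31.

2.31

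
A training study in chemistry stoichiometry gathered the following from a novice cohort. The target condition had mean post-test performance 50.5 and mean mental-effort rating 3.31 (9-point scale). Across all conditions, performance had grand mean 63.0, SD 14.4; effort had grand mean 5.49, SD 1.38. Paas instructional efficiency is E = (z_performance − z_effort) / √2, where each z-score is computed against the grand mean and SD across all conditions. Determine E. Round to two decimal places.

z_performance = (50.5 − 63.0) / 14.4 = -12.5000 / 14.4 = -0.8681.
z_effort = (3.31 − 5.49) / 1.38 = -2.1800 / 1.38 = -1.5797.
z_P − z_E = -0.8681 − (-1.5797) = 0.7116.
E = 0.7116 / √2 = 0.7116 / 1.41421 = 0.5032 ≈ 0.50.

0.50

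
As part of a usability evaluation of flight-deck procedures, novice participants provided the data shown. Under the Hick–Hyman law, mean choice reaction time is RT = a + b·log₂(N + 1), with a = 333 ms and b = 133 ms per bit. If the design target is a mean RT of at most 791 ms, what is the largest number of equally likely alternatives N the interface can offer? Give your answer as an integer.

9

Set 333 + 133·log₂(N + 1) ≤ 791.
log₂(N + 1) ≤ (791 − 333) / 133 = 3.4436.
N + 1 ≤ 2^3.4436 = 10.8799.
N ≤ 9.8799, so the largest integer N is 9.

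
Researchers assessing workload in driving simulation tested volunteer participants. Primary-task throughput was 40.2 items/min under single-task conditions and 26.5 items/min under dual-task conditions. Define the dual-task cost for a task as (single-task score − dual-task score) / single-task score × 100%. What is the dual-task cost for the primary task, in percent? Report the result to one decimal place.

Cost = (40.2 − 26.5) / 40.2 × 100%
     = 13.7000 / 40.2 × 100% = 34.0796%.
≈ 34.1%.

34.1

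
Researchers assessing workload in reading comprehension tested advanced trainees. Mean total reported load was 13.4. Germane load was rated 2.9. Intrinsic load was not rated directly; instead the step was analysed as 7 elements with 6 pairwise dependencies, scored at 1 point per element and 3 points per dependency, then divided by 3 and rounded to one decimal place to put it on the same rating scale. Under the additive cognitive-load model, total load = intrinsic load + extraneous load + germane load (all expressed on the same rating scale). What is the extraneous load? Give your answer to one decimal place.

Intrinsic (element-interactivity): (7 × 1 + 6 × 3) / 3 = 25 / 3 = 8.3333 → 8.3.
extraneous load = total − intrinsic − germane
             = 13.4 − 8.3 − 2.9 = 2.2.

2.2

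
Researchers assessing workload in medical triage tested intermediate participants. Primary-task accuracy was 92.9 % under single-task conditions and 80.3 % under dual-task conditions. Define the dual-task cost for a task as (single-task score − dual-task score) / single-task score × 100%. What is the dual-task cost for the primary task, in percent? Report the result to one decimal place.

13.6

Cost = (92.9 − 80.3) / 92.9 × 100%
     = 12.6000 / 92.9 × 100% = 13.5630%.
≈ 13.6%.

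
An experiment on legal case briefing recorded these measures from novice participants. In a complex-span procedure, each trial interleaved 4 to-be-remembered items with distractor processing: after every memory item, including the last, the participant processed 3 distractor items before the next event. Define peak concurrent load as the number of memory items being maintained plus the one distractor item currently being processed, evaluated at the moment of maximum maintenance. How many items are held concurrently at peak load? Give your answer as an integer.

Maintenance is greatest during the distractor(s) after memory item 4: all 4 memory items are being held.
One distractor item is concurrently being processed.
Peak concurrent load = 4 + 1 = 5 items.

5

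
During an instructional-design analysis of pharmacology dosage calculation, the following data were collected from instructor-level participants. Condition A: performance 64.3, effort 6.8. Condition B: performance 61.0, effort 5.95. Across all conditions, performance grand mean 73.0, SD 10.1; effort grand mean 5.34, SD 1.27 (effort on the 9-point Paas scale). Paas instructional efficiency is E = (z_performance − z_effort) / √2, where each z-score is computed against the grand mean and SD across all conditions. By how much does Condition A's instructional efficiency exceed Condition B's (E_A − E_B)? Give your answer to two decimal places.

-0.24

Condition A: z_P = (64.3 − 73.0)/10.1 = -0.8614; z_E = (6.8 − 5.34)/1.27 = 1.1496; E_A = (-0.8614 − 1.1496)/√2 = -1.4220.
Condition B: z_P = (61.0 − 73.0)/10.1 = -1.1881; z_E = (5.95 − 5.34)/1.27 = 0.4803; E_B = (-1.1881 − 0.4803)/√2 = -1.1797.
E_A − E_B = -1.4220 − (-1.1797) = -0.2423 ≈ -0.24.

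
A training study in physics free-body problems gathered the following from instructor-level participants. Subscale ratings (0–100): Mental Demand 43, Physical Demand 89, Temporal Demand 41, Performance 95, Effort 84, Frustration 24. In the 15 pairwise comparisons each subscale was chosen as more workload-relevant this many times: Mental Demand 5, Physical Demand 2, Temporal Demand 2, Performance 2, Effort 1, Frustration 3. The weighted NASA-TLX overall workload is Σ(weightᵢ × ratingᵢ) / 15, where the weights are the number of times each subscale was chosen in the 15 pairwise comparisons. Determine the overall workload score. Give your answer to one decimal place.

54.7

The tallies are the weights (they sum to 15).
Weighted sum = 5·43 + 2·89 + 2·41 + 2·95 + 1·84 + 3·24
            = 215 + 178 + 82 + 190 + 84 + 72 = 821.
Overall workload = 821 / 15 = 54.7333 ≈ 54.7.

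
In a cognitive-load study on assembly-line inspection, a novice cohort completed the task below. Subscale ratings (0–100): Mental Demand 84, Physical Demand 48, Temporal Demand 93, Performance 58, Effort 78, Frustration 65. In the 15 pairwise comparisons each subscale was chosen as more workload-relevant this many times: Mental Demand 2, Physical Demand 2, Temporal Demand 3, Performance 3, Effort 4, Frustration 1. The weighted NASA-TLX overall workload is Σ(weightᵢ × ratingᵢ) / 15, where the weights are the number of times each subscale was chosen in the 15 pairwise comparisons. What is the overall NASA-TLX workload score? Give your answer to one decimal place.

The tallies are the weights (they sum to 15).
Weighted sum = 2·84 + 2·48 + 3·93 + 3·58 + 4·78 + 1·65
            = 168 + 96 + 279 + 174 + 312 + 65 = 1094.
Overall workload = 1094 / 15 = 72.9333 ≈ 72.9.

72.9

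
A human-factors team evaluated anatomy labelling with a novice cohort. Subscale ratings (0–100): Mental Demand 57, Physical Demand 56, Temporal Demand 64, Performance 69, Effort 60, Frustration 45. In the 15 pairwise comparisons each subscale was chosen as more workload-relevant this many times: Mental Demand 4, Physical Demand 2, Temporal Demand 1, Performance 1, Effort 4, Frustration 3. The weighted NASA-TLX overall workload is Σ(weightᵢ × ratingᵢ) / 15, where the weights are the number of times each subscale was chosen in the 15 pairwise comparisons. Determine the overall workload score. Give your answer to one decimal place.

The tallies are the weights (they sum to 15).
Weighted sum = 4·57 + 2·56 + 1·64 + 1·69 + 4·60 + 3·45
            = 228 + 112 + 64 + 69 + 240 + 135 = 848.
Overall workload = 848 / 15 = 56.5333 ≈ 56.5.

56.5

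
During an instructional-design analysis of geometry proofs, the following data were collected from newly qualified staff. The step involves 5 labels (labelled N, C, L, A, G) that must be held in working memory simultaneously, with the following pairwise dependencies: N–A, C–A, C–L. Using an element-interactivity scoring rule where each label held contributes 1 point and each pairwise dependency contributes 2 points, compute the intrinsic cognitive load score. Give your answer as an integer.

11

Count of labels held simultaneously: 5.
Count of pairwise dependencies listed: 3.
Element contribution: 5 × 1 = 5.
Interaction contribution: 3 × 2 = 6.
Intrinsic load = 5 + 6 = 11.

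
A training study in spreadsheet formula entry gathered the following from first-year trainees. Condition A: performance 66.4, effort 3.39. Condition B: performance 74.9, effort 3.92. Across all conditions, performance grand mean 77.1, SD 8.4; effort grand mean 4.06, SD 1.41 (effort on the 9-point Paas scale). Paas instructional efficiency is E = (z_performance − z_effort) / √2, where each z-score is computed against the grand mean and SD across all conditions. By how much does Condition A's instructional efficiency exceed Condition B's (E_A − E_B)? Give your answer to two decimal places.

Condition A: z_P = (66.4 − 77.1)/8.4 = -1.2738; z_E = (3.39 − 4.06)/1.41 = -0.4752; E_A = (-1.2738 − (-0.4752))/√2 = -0.5647.
Condition B: z_P = (74.9 − 77.1)/8.4 = -0.2619; z_E = (3.92 − 4.06)/1.41 = -0.0993; E_B = (-0.2619 − (-0.0993))/√2 = -0.1150.
E_A − E_B = -0.5647 − (-0.1150) = -0.4497 ≈ -0.45.

-0.45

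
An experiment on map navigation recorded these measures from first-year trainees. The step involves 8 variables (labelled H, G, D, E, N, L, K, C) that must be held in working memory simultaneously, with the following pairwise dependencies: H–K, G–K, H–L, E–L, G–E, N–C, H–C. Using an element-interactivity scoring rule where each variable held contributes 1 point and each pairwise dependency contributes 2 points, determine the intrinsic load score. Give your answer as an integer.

Count of variables held simultaneously: 8.
Count of pairwise dependencies listed: 7.
Element contribution: 8 × 1 = 8.
Interaction contribution: 7 × 2 = 14.
Intrinsic load = 8 + 14 = 22.

22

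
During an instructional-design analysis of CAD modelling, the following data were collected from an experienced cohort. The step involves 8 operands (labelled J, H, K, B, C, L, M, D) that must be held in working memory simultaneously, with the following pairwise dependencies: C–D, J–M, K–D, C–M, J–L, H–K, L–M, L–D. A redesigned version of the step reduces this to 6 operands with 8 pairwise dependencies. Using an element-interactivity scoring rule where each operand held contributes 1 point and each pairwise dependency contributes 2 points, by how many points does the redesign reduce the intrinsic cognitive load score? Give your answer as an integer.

2

Original: 8 × 1 + 8 × 2 = 8 + 16 = 24.
Redesigned: 6 × 1 + 8 × 2 = 6 + 16 = 22.
Reduction = 24 − 22 = 2.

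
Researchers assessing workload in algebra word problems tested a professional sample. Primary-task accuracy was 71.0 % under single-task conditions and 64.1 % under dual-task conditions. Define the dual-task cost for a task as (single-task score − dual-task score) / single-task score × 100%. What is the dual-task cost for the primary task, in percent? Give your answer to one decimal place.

Cost = (71.0 − 64.1) / 71.0 × 100%
     = 6.9000 / 71.0 × 100% = 9.7183%.
≈ 9.7%.

9.7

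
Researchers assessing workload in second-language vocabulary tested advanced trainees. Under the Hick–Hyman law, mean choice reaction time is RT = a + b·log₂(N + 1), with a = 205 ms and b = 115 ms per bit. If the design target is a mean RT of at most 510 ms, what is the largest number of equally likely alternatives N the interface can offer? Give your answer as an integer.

Set 205 + 115·log₂(N + 1) ≤ 510.
log₂(N + 1) ≤ (510 − 205) / 115 = 2.6522.
N + 1 ≤ 2^2.6522 = 6.2863.
N ≤ 5.2863, so the largest integer N is 5.

5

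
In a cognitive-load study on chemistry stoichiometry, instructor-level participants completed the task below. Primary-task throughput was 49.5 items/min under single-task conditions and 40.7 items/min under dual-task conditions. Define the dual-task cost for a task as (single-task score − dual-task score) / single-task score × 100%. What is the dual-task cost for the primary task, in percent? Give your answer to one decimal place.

Cost = (49.5 − 40.7) / 49.5 × 100%
     = 8.8000 / 49.5 × 100% = 17.7778%.
≈ 17.8%.

17.8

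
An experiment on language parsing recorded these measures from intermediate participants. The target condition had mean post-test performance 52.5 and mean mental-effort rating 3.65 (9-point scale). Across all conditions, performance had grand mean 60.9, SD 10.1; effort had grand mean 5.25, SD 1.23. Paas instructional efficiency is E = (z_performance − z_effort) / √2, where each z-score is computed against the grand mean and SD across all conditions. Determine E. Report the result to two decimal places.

z_performance = (52.5 − 60.9) / 10.1 = -8.4000 / 10.1 = -0.8317.
z_effort = (3.65 − 5.25) / 1.23 = -1.6000 / 1.23 = -1.3008.
z_P − z_E = -0.8317 − (-1.3008) = 0.4691.
E = 0.4691 / √2 = 0.4691 / 1.41421 = 0.3317 ≈ 0.33.

0.33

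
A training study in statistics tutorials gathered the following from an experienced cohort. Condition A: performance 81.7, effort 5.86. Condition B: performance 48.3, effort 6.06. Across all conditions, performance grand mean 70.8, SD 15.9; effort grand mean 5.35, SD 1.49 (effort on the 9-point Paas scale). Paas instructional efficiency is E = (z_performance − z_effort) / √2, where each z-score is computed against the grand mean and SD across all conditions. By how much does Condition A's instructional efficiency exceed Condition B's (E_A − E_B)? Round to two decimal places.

Condition A: z_P = (81.7 − 70.8)/15.9 = 0.6855; z_E = (5.86 − 5.35)/1.49 = 0.3423; E_A = (0.6855 − 0.3423)/√2 = 0.2427.
Condition B: z_P = (48.3 − 70.8)/15.9 = -1.4151; z_E = (6.06 − 5.35)/1.49 = 0.4765; E_B = (-1.4151 − 0.4765)/√2 = -1.3376.
E_A − E_B = 0.2427 − (-1.3376) = 1.5803 ≈ 1.58.

1.58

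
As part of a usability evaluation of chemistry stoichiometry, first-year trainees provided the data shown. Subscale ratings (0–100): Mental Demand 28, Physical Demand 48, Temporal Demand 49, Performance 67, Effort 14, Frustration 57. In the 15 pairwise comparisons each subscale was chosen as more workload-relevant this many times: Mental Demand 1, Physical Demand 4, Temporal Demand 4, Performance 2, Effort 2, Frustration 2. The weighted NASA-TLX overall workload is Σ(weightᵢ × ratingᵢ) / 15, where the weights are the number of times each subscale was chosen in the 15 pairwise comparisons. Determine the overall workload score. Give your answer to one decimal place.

46.1

The tallies are the weights (they sum to 15).
Weighted sum = 1·28 + 4·48 + 4·49 + 2·67 + 2·14 + 2·57
            = 28 + 192 + 196 + 134 + 28 + 114 = 692.
Overall workload = 692 / 15 = 46.1333 ≈ 46.1.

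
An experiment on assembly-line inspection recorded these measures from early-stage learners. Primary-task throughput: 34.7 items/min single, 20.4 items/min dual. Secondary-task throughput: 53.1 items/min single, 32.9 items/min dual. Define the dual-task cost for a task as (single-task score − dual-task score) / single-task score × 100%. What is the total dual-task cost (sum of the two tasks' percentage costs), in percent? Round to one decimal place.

Primary cost = (34.7 − 20.4) / 34.7 × 100% = 41.2104%.
Secondary cost = (53.1 − 32.9) / 53.1 × 100% = 38.0414%.
Total = 41.2104% + 38.0414% = 79.2518% ≈ 79.3%.

79.3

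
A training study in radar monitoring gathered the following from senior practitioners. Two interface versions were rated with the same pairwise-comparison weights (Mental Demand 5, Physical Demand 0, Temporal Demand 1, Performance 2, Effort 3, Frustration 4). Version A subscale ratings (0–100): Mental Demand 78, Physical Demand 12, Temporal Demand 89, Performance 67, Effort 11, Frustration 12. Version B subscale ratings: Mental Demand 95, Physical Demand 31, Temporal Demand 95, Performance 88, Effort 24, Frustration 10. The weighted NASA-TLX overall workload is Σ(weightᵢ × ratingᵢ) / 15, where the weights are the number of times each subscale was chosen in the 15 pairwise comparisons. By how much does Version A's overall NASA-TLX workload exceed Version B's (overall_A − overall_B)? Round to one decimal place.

-10.9

Version A weighted sum = 5·78 + 0·12 + 1·89 + 2·67 + 3·11 + 4·12 = 390 + 0 + 89 + 134 + 33 + 48 = 694; overall_A = 694/15 = 46.2667.
Version B weighted sum = 5·95 + 0·31 + 1·95 + 2·88 + 3·24 + 4·10 = 475 + 0 + 95 + 176 + 72 + 40 = 858; overall_B = 858/15 = 57.2000.
Difference = 46.2667 − 57.2000 = -10.9333 ≈ -10.9.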